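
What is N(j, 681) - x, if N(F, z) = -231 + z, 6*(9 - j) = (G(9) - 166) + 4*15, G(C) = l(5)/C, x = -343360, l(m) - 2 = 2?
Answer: 343810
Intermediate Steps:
l(m) = 4 (l(m) = 2 + 2 = 4)
G(C) = 4/C
j = 718/27 (j = 9 - ((4/9 - 166) + 4*15)/6 = 9 - ((4*(⅑) - 166) + 60)/6 = 9 - ((4/9 - 166) + 60)/6 = 9 - (-1490/9 + 60)/6 = 9 - ⅙*(-950/9) = 9 + 475/27 = 718/27 ≈ 26.593)
N(j, 681) - x = (-231 + 681) - 1*(-343360) = 450 + 343360 = 343810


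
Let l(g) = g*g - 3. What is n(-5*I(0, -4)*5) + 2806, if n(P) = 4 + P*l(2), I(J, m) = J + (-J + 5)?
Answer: 2685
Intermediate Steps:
l(g) = -3 + g**2 (l(g) = g**2 - 3 = -3 + g**2)
I(J, m) = 5 (I(J, m) = J + (5 - J) = 5)
n(P) = 4 + P (n(P) = 4 + P*(-3 + 2**2) = 4 + P*(-3 + 4) = 4 + P*1 = 4 + P)
n(-5*I(0, -4)*5) + 2806 = (4 - 5*5*5) + 2806 = (4 - 25*5) + 2806 = (4 - 125) + 2806 = -121 + 2806 = 2685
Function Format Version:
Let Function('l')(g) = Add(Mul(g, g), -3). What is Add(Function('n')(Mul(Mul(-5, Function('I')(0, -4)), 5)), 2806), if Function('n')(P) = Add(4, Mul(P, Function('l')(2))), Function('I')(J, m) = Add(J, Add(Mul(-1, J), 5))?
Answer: 2685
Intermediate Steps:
Function('l')(g) = Add(-3, Pow(g, 2)) (Function('l')(g) = Add(Pow(g, 2), -3) = Add(-3, Pow(g, 2)))
Function('I')(J, m) = 5 (Function('I')(J, m) = Add(J, Add(5, Mul(-1, J))) = 5)
Function('n')(P) = Add(4, P) (Function('n')(P) = Add(4, Mul(P, Add(-3, Pow(2, 2)))) = Add(4, Mul(P, Add(-3, 4))) = Add(4, Mul(P, 1)) = Add(4, P))
Add(Function('n')(Mul(Mul(-5, Function('I')(0, -4)), 5)), 2806) = Add(Add(4, Mul(Mul(-5, 5), 5)), 2806) = Add(Add(4, Mul(-25, 5)), 2806) = Add(Add(4, -125), 2806) = Add(-121, 2806) = 2685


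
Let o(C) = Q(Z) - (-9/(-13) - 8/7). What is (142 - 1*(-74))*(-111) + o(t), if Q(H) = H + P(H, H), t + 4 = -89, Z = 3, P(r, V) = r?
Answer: -2181229/91 ≈ -23970.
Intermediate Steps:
t = -93 (t = -4 - 89 = -93)
Q(H) = 2*H (Q(H) = H + H = 2*H)
o(C) = 587/91 (o(C) = 2*3 - (-9/(-13) - 8/7) = 6 - (-9*(-1/13) - 8*⅐) = 6 - (9/13 - 8/7) = 6 - 1*(-41/91) = 6 + 41/91 = 587/91)
(142 - 1*(-74))*(-111) + o(t) = (142 - 1*(-74))*(-111) + 587/91 = (142 + 74)*(-111) + 587/91 = 216*(-111) + 587/91 = -23976 + 587/91 = -2181229/91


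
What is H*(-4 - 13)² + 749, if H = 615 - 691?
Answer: -21215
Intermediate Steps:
H = -76
H*(-4 - 13)² + 749 = -76*(-4 - 13)² + 749 = -76*(-17)² + 749 = -76*289 + 749 = -21964 + 749 = -21215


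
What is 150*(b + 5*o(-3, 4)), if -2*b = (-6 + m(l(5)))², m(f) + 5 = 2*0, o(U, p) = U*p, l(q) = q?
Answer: -18075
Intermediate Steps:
m(f) = -5 (m(f) = -5 + 2*0 = -5 + 0 = -5)
b = -121/2 (b = -(-6 - 5)²/2 = -½*(-11)² = -½*121 = -121/2 ≈ -60.500)
150*(b + 5*o(-3, 4)) = 150*(-121/2 + 5*(-3*4)) = 150*(-121/2 + 5*(-12)) = 150*(-121/2 - 60) = 150*(-241/2) = -18075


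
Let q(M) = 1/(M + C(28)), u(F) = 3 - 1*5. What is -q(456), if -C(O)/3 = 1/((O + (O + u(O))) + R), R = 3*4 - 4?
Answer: -62/28269 ≈ -0.0021932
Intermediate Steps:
u(F) = -2 (u(F) = 3 - 5 = -2)
R = 8 (R = 12 - 4 = 8)
C(O) = -3/(6 + 2*O) (C(O) = -3/((O + (O - 2)) + 8) = -3/((O + (-2 + O)) + 8) = -3/((-2 + 2*O) + 8) = -3/(6 + 2*O))
q(M) = 1/(-3/62 + M) (q(M) = 1/(M - 3/(6 + 2*28)) = 1/(M - 3/(6 + 56)) = 1/(M - 3/62) = 1/(-3/62 + M))
-q(456) = -62/(-3 + 62*456) = -62/(-3 + 28272) = -62/28269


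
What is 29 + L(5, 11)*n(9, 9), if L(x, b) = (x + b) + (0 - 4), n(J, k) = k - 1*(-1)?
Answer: 149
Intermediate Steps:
n(J, k) = 1 + k (n(J, k) = k + 1 = 1 + k)
L(x, b) = -4 + b + x (L(x, b) = (b + x) - 4 = -4 + b + x)
29 + L(5, 11)*n(9, 9) = 29 + (-4 + 11 + 5)*(1 + 9) = 29 + 12*10 = 29 + 120 = 149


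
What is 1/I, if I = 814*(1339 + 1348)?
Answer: 1/2187218 ≈ 4.5720e-7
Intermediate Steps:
I = 2187218 (I = 814*2687 = 2187218)
1/I = 1/2187218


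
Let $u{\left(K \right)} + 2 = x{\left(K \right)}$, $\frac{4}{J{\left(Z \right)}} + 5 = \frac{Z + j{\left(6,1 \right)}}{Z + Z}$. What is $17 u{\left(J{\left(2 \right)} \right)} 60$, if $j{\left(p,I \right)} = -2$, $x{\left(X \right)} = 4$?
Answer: $2040$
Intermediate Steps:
$J{\left(Z \right)} = \frac{4}{-5 + \frac{-2 + Z}{2 Z}}$ ($J{\left(Z \right)} = \frac{4}{-5 + \frac{Z - 2}{Z + Z}} = \frac{4}{-5 + \frac{-2 + Z}{2 Z}}$)
$u{\left(K \right)} = 2$ ($u{\left(K \right)} = -2 + 4 = 2$)
$17 u{\left(J{\left(2 \right)} \right)} 60 = 17 \cdot 2 \cdot 60 = 34 \cdot 60 = 2040$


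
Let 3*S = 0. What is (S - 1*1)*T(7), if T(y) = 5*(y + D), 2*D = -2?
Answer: -30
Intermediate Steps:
S = 0 (S = (⅓)*0 = 0)
D = -1 (D = (½)*(-2) = -1)
T(y) = -5 + 5*y (T(y) = 5*(y - 1) = 5*(-1 + y) = -5 + 5*y)
(S - 1*1)*T(7) = (0 - 1*1)*(-5 + 5*7) = (0 - 1)*(-5 + 35) = -1*30 = -30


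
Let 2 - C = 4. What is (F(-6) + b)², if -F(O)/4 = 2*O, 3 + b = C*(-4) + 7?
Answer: 3600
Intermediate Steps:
C = -2 (C = 2 - 1*4 = 2 - 4 = -2)
b = 12 (b = -3 + (-2*(-4) + 7) = -3 + (8 + 7) = -3 + 15 = 12)
F(O) = -8*O
(F(-6) + b)² = (-8*(-6) + 12)² = (48 + 12)² = 60² = 3600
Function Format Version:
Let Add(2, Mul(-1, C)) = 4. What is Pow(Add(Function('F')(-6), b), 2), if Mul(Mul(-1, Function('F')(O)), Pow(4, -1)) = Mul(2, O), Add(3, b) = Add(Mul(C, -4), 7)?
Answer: 3600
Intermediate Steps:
C = -2 (C = Add(2, Mul(-1, 4)) = Add(2, -4) = -2)
b = 12 (b = Add(-3, Add(Mul(-2, -4), 7)) = Add(-3, Add(8, 7)) = Add(-3, 15) = 12)
Function('F')(O) = Mul(-8, O) (Function('F')(O) = Mul(-4, Mul(2, O)) = Mul(-8, O))
Pow(Add(Function('F')(-6), b), 2) = Pow(Add(Mul(-8, -6), 12), 2) = Pow(Add(48, 12), 2) = Pow(60, 2) = 3600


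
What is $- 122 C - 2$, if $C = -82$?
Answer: $10002$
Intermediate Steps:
$- 122 C - 2 = \left(-122\right) \left(-82\right) - 2 = 10004 - 2 = 10002$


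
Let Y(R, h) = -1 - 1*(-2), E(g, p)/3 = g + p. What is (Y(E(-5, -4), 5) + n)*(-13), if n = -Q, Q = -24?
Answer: -325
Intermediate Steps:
E(g, p) = 3*g + 3*p (E(g, p) = 3*(g + p) = 3*g + 3*p)
n = 24 (n = -1*(-24) = 24)
Y(R, h) = 1 (Y(R, h) = -1 + 2 = 1)
(Y(E(-5, -4), 5) + n)*(-13) = (1 + 24)*(-13) = 25*(-13) = -325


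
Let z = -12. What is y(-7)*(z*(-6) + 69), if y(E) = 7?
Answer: 987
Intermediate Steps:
y(-7)*(z*(-6) + 69) = 7*(-12*(-6) + 69) = 7*(72 + 69) = 7*141 = 987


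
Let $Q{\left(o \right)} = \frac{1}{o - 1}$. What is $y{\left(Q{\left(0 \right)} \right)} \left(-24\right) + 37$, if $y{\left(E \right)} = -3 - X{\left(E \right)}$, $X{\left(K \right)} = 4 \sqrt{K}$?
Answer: $109 + 96 i \approx 109.0 + 96.0 i$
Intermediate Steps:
$Q{\left(o \right)} = \frac{1}{-1 + o}$
$y{\left(E \right)} = -3 - 4 \sqrt{E}$
$y{\left(Q{\left(0 \right)} \right)} \left(-24\right) + 37 = \left(-3 - 4 \sqrt{\frac{1}{-1 + 0}}\right) \left(-24\right) + 37 = \left(-3 - 4 \sqrt{\frac{1}{-1}}\right) \left(-24\right) + 37 = \left(-3 - 4 \sqrt{-1}\right) \left(-24\right) + 37 = \left(-3 - 4 i\right) \left(-24\right) + 37 = \left(72 + 96 i\right) + 37 = 109 + 96 i$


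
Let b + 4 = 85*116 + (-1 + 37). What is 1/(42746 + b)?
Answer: 1/52638 ≈ 1.8998e-5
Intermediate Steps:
b = 9892 (b = -4 + (85*116 + (-1 + 37)) = -4 + (9860 + 36) = -4 + 9896 = 9892)
1/(42746 + b) = 1/(42746 + 9892) = 1/52638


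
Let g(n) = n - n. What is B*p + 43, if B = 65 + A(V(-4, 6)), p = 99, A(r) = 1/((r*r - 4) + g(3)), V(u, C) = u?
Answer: 25945/4 ≈ 6486.3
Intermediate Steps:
g(n) = 0
A(r) = 1/(-4 + r²) (A(r) = 1/((r*r - 4) + 0) = 1/((r² - 4) + 0) = 1/((-4 + r²) + 0) = 1/(-4 + r²))
B = 781/12 (B = 65 + 1/(-4 + (-4)²) = 65 + 1/(-4 + 16) = 65 + 1/12 = 781/12 ≈ 65.083)
B*p + 43 = (781/12)*99 + 43 = 25773/4 + 43 = 25945/4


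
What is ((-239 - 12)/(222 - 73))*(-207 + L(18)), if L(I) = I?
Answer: 47439/149 ≈ 318.38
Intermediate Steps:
((-239 - 12)/(222 - 73))*(-207 + L(18)) = ((-239 - 12)/(222 - 73))*(-207 + 18) = -251/149*(-189) = 47439/149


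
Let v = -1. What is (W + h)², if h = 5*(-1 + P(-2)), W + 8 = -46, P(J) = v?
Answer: 4096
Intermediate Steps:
P(J) = -1
W = -54 (W = -8 - 46 = -54)
h = -10 (h = 5*(-1 - 1) = 5*(-2) = -10)
(W + h)² = (-54 - 10)² = (-64)² = 4096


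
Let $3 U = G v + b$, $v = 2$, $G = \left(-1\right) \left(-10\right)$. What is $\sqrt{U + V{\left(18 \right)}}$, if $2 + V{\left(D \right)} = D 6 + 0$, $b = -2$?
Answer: $4 \sqrt{7} \approx 10.583$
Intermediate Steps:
$G = 10$
$U = 6$ ($U = \frac{10 \cdot 2 - 2}{3} = \frac{20 - 2}{3} = \frac{1}{3} \cdot 18 = 6$)
$V{\left(D \right)} = -2 + 6 D$ ($V{\left(D \right)} = -2 + \left(D 6 + 0\right) = -2 + \left(6 D + 0\right) = -2 + 6 D$)
$\sqrt{U + V{\left(18 \right)}} = \sqrt{6 + \left(-2 + 6 \cdot 18\right)} = \sqrt{6 + \left(-2 + 108\right)} = \sqrt{6 + 106} = \sqrt{112} = 4 \sqrt{7}$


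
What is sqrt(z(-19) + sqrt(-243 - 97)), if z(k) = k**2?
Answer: sqrt(361 + 2*I*sqrt(85)) ≈ 19.006 + 0.4851*I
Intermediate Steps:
sqrt(z(-19) + sqrt(-243 - 97)) = sqrt((-19)**2 + sqrt(-243 - 97)) = sqrt(361 + sqrt(-340)) = sqrt(361 + 2*I*sqrt(85))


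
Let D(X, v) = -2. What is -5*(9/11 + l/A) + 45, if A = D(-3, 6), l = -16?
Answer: 10/11 ≈ 0.90909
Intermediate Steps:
A = -2
-5*(9/11 + l/A) + 45 = -5*(9/11 - 16/(-2)) + 45 = -5*(9*(1/11) - 16*(-½)) + 45 = -5*(9/11 + 8) + 45 = -5*97/11 + 45 = -485/11 + 45 = 10/11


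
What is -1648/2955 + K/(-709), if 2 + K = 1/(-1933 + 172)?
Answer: -682399429/1229820765 ≈ -0.55488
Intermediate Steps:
K = -3523/1761 (K = -2 + 1/(-1933 + 172) = -2 + 1/(-1761) = -2 - 1/1761 = -3523/1761 ≈ -2.0006)
-1648/2955 + K/(-709) = -1648/2955 - 3523/1761/(-709) = -1648*1/2955 - 3523/1761*(-1/709) = -1648/2955 + 3523/1248549 = -682399429/1229820765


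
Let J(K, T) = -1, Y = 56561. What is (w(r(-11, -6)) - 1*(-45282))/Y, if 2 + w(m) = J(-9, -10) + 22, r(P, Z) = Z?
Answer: 45301/56561 ≈ 0.80092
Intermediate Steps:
w(m) = 19 (w(m) = -2 + (-1 + 22) = -2 + 21 = 19)
(w(r(-11, -6)) - 1*(-45282))/Y = (19 - 1*(-45282))/56561 = (19 + 45282)*(1/56561) = 45301*(1/56561) = 45301/56561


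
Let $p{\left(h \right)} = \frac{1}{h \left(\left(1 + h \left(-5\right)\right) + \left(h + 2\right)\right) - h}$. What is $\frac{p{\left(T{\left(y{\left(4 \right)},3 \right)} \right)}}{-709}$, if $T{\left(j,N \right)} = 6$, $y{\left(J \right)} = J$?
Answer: $\frac{1}{93588} \approx 1.0685 \cdot 10^{-5}$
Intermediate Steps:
$p{\left(h \right)} = \frac{1}{- h + h \left(3 - 4 h\right)}$ ($p{\left(h \right)} = \frac{1}{h \left(\left(1 - 5 h\right) + \left(2 + h\right)\right) - h} = \frac{1}{h \left(3 - 4 h\right) - h} = \frac{1}{- h + h \left(3 - 4 h\right)}$)
$\frac{p{\left(T{\left(y{\left(4 \right)},3 \right)} \right)}}{-709} = \frac{\left(- \frac{1}{2}\right) \frac{1}{6} \frac{1}{-1 + 2 \cdot 6}}{-709} = \left(- \frac{1}{2}\right) \frac{1}{6} \frac{1}{-1 + 12} \left(- \frac{1}{709}\right) = \left(- \frac{1}{2}\right) \frac{1}{6} \cdot \frac{1}{11} \left(- \frac{1}{709}\right) = \left(- \frac{1}{132}\right) \left(- \frac{1}{709}\right) = \frac{1}{93588}$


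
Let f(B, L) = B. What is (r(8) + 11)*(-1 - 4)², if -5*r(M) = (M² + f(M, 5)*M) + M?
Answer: -405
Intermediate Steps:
r(M) = -2*M²/5 - M/5 (r(M) = -((M² + M*M) + M)/5 = -((M² + M²) + M)/5 = -(2*M² + M)/5 = -(M + 2*M²)/5 = -2*M²/5 - M/5)
(r(8) + 11)*(-1 - 4)² = (-⅕*8*(1 + 2*8) + 11)*(-1 - 4)² = (-⅕*8*(1 + 16) + 11)*(-5)² = (-⅕*8*17 + 11)*25 = (-136/5 + 11)*25 = -81/5*25 = -405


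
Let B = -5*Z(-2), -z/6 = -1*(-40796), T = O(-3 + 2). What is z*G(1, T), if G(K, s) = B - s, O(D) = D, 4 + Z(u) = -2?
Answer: -7588056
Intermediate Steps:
Z(u) = -6 (Z(u) = -4 - 2 = -6)
T = -1 (T = -3 + 2 = -1)
z = -244776 (z = -(-6)*(-40796) = -6*40796 = -244776)
B = 30 (B = -5*(-6) = 30)
G(K, s) = 30 - s
z*G(1, T) = -244776*(30 - 1*(-1)) = -244776*(30 + 1) = -244776*31 = -7588056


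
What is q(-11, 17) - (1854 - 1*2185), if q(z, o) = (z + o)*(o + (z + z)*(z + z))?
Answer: 3337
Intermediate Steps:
q(z, o) = (o + z)*(o + 4*z**2) (q(z, o) = (o + z)*(o + (2*z)*(2*z)) = (o + z)*(o + 4*z**2))
q(-11, 17) - (1854 - 1*2185) = (17**2 + 4*(-11)**3 + 17*(-11) + 4*17*(-11)**2) - (1854 - 1*2185) = (289 + 4*(-1331) - 187 + 4*17*121) - (1854 - 2185) = (289 - 5324 - 187 + 8228) - 1*(-331) = 3006 + 331 = 3337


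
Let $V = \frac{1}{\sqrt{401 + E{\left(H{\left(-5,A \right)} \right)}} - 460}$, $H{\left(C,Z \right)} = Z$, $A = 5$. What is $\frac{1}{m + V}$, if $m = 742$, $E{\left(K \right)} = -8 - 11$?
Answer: $\frac{156723296}{116288344313} + \frac{\sqrt{382}}{116288344313} \approx 0.0013477$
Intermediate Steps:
$E{\left(K \right)} = -19$ ($E{\left(K \right)} = -8 - 11 = -19$)
$V = \frac{1}{-460 + \sqrt{382}}$ ($V = \frac{1}{\sqrt{401 - 19} - 460} = \frac{1}{\sqrt{382} - 460} = \frac{1}{-460 + \sqrt{382}} \approx -0.0022704$)
$\frac{1}{m + V} = \frac{1}{742 - \left(\frac{230}{105609} + \frac{\sqrt{382}}{211218}\right)} = \frac{1}{\frac{78361648}{105609} - \frac{\sqrt{382}}{211218}}$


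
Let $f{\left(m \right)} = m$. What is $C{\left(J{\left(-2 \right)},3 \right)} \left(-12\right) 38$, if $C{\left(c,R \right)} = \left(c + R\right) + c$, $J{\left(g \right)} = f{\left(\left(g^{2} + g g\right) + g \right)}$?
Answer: $-6840$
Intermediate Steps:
$J{\left(g \right)} = g + 2 g^{2}$ ($J{\left(g \right)} = \left(g^{2} + g g\right) + g = \left(g^{2} + g^{2}\right) + g = 2 g^{2} + g = g + 2 g^{2}$)
$C{\left(c,R \right)} = R + 2 c$ ($C{\left(c,R \right)} = \left(R + c\right) + c = R + 2 c$)
$C{\left(J{\left(-2 \right)},3 \right)} \left(-12\right) 38 = \left(3 + 2 \left(- 2 \left(1 + 2 \left(-2\right)\right)\right)\right) \left(-12\right) 38 = \left(3 + 2 \left(- 2 \left(1 - 4\right)\right)\right) \left(-12\right) 38 = \left(3 + 2 \left(\left(-2\right) \left(-3\right)\right)\right) \left(-12\right) 38 = \left(3 + 2 \cdot 6\right) \left(-12\right) 38 = \left(3 + 12\right) \left(-12\right) 38 = 15 \left(-12\right) 38 = \left(-180\right) 38 = -6840$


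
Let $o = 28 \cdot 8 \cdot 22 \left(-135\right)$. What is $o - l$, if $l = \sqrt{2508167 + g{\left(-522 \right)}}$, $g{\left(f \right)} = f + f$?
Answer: $-665280 - \sqrt{2507123} \approx -6.6686 \cdot 10^{5}$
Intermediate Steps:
$g{\left(f \right)} = 2 f$
$l = \sqrt{2507123}$ ($l = \sqrt{2508167 + 2 \left(-522\right)} = \sqrt{2508167 - 1044} = \sqrt{2507123} \approx 1583.4$)
$o = -665280$ ($o = 28 \cdot 176 \left(-135\right) = 4928 \left(-135\right) = -665280$)
$o - l = -665280 - \sqrt{2507123}$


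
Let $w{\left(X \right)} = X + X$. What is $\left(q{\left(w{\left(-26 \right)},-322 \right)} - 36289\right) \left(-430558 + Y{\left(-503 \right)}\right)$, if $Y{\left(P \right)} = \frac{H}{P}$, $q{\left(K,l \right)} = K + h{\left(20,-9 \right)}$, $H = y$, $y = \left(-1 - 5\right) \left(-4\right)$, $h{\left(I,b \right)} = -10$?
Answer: $\frac{7872561442998}{503} \approx 1.5651 \cdot 10^{10}$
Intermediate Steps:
$w{\left(X \right)} = 2 X$
$y = 24$ ($y = \left(-6\right) \left(-4\right) = 24$)
$H = 24$
$q{\left(K,l \right)} = -10 + K$ ($q{\left(K,l \right)} = K - 10 = -10 + K$)
$Y{\left(P \right)} = \frac{24}{P}$
$\left(q{\left(w{\left(-26 \right)},-322 \right)} - 36289\right) \left(-430558 + Y{\left(-503 \right)}\right) = \left(\left(-10 + 2 \left(-26\right)\right) - 36289\right) \left(-430558 + \frac{24}{-503}\right) = \left(\left(-10 - 52\right) - 36289\right) \left(-430558 + 24 \left(- \frac{1}{503}\right)\right) = \left(-62 - 36289\right) \left(-430558 - \frac{24}{503}\right) = \left(-36351\right) \left(- \frac{216570698}{503}\right) = \frac{7872561442998}{503}$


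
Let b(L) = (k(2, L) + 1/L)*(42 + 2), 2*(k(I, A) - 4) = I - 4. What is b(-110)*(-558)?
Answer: -367164/5 ≈ -73433.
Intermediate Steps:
k(I, A) = 2 + I/2 (k(I, A) = 4 + (I - 4)/2 = 4 + (-4 + I)/2 = 4 + (-2 + I/2) = 2 + I/2)
b(L) = 132 + 44/L (b(L) = ((2 + (½)*2) + 1/L)*(42 + 2) = ((2 + 1) + 1/L)*44 = (3 + 1/L)*44 = 132 + 44/L)
b(-110)*(-558) = (132 + 44/(-110))*(-558) = (132 + 44*(-1/110))*(-558) = (132 - ⅖)*(-558) = (658/5)*(-558) = -367164/5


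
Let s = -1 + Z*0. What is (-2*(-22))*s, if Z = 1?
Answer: -44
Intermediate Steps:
s = -1 (s = -1 + 1*0 = -1 + 0 = -1)
(-2*(-22))*s = -2*(-22)*(-1) = 44*(-1) = -44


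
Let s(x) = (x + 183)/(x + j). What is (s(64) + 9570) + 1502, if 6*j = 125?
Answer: 5637130/509 ≈ 11075.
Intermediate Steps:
j = 125/6 (j = (⅙)*125 = 125/6 ≈ 20.833)
s(x) = (183 + x)/(125/6 + x) (s(x) = (x + 183)/(x + 125/6) = (183 + x)/(125/6 + x))
(s(64) + 9570) + 1502 = (6*(183 + 64)/(125 + 6*64) + 9570) + 1502 = (6*247/(125 + 384) + 9570) + 1502 = (6*247/509 + 9570) + 1502 = (6*(1/509)*247 + 9570) + 1502 = (1482/509 + 9570) + 1502 = 4872612/509 + 1502 = 5637130/509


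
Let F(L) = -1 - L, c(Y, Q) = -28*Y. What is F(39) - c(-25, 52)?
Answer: -740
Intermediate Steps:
F(39) - c(-25, 52) = (-1 - 1*39) - (-28)*(-25) = (-1 - 39) - 1*700 = -40 - 700 = -740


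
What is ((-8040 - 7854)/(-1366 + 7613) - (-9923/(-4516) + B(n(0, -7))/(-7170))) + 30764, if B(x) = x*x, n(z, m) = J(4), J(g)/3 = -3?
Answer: 1036977575790987/33712685140 ≈ 30759.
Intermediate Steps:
J(g) = -9 (J(g) = 3*(-3) = -9)
n(z, m) = -9
B(x) = x²
((-8040 - 7854)/(-1366 + 7613) - (-9923/(-4516) + B(n(0, -7))/(-7170))) + 30764 = ((-8040 - 7854)/(-1366 + 7613) - (-9923/(-4516) + (-9)²/(-7170))) + 30764 = (-15894/6247 - (-9923*(-1/4516) + 81*(-1/7170))) + 30764 = (-15894*1/6247 - (9923/4516 - 27/2390)) + 30764 = (-15894/6247 - 1*11797019/5396620) + 30764 = (-15894/6247 - 11797019/5396620) + 30764 = -159469855973/33712685140 + 30764 = 1036977575790987/33712685140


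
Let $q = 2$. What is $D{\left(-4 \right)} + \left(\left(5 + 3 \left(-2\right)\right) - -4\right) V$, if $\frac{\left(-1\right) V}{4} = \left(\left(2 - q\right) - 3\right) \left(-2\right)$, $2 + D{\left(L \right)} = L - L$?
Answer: $-74$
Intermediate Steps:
$D{\left(L \right)} = -2$ ($D{\left(L \right)} = -2 + \left(L - L\right) = -2 + 0 = -2$)
$V = -24$ ($V = - 4 \left(\left(2 - 2\right) - 3\right) \left(-2\right) = - 4 \left(0 - 3\right) \left(-2\right) = - 4 \left(\left(-3\right) \left(-2\right)\right) = \left(-4\right) 6 = -24$)
$D{\left(-4 \right)} + \left(\left(5 + 3 \left(-2\right)\right) - -4\right) V = -2 + \left(\left(5 + 3 \left(-2\right)\right) - -4\right) \left(-24\right) = -2 + \left(\left(5 - 6\right) + 4\right) \left(-24\right) = -2 + \left(-1 + 4\right) \left(-24\right) = -2 + 3 \left(-24\right) = -2 - 72 = -74$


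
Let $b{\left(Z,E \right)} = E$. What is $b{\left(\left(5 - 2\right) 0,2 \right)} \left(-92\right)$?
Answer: $-184$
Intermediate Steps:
$b{\left(\left(5 - 2\right) 0,2 \right)} \left(-92\right) = 2 \left(-92\right) = -184$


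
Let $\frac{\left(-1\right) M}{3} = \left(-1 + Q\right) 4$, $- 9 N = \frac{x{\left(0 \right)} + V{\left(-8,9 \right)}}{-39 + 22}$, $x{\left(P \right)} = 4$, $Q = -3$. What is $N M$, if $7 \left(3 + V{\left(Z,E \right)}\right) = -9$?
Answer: $- \frac{32}{357} \approx -0.089636$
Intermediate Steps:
$V{\left(Z,E \right)} = - \frac{30}{7}$ ($V{\left(Z,E \right)} = -3 + \frac{1}{7} \left(-9\right) = -3 - \frac{9}{7} = - \frac{30}{7}$)
$N = - \frac{2}{1071}$ ($N = - \frac{\left(4 - \frac{30}{7}\right) \frac{1}{-39 + 22}}{9} = - \frac{\left(- \frac{2}{7}\right) \frac{1}{-17}}{9} = - \frac{\left(- \frac{2}{7}\right) \left(- \frac{1}{17}\right)}{9} = \left(- \frac{1}{9}\right) \frac{2}{119} = - \frac{2}{1071} \approx -0.0018674$)
$M = 48$ ($M = - 3 \left(-1 - 3\right) 4 = - 3 \left(\left(-4\right) 4\right) = \left(-3\right) \left(-16\right) = 48$)
$N M = \left(- \frac{2}{1071}\right) 48 = - \frac{32}{357}$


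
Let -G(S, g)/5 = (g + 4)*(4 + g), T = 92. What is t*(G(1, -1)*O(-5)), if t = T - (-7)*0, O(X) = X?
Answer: 20700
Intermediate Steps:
G(S, g) = -5*(4 + g)² (G(S, g) = -5*(g + 4)*(4 + g) = -5*(4 + g)*(4 + g) = -5*(4 + g)²)
t = 92 (t = 92 - (-7)*0 = 92 - 1*0 = 92 + 0 = 92)
t*(G(1, -1)*O(-5)) = 92*(-5*(4 - 1)²*(-5)) = 92*(-5*3²*(-5)) = 92*(-5*9*(-5)) = 92*(-45*(-5)) = 92*225 = 20700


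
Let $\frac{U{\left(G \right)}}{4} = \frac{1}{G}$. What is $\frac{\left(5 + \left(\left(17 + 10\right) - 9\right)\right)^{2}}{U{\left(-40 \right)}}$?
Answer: $-5290$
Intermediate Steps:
$U{\left(G \right)} = \frac{4}{G}$
$\frac{\left(5 + \left(\left(17 + 10\right) - 9\right)\right)^{2}}{U{\left(-40 \right)}} = \frac{\left(5 + \left(\left(17 + 10\right) - 9\right)\right)^{2}}{4 \frac{1}{-40}} = \frac{\left(5 + \left(27 - 9\right)\right)^{2}}{4 \left(- \frac{1}{40}\right)} = \frac{\left(5 + 18\right)^{2}}{- \frac{1}{10}} = 23^{2} \left(-10\right) = 529 \left(-10\right) = -5290$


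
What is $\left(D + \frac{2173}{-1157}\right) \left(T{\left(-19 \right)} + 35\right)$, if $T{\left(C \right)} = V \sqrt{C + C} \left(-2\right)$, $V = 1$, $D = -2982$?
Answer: $- \frac{120832145}{1157} + \frac{6904694 i \sqrt{38}}{1157} \approx -1.0444 \cdot 10^{5} + 36788.0 i$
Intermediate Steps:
$T{\left(C \right)} = - 2 \sqrt{2} \sqrt{C}$ ($T{\left(C \right)} = 1 \sqrt{C + C} \left(-2\right) = 1 \sqrt{2 C} \left(-2\right) = 1 \sqrt{2} \sqrt{C} \left(-2\right) = \sqrt{2} \sqrt{C} \left(-2\right) = - 2 \sqrt{2} \sqrt{C}$)
$\left(D + \frac{2173}{-1157}\right) \left(T{\left(-19 \right)} + 35\right) = \left(-2982 + \frac{2173}{-1157}\right) \left(- 2 \sqrt{2} \sqrt{-19} + 35\right) = \left(-2982 + 2173 \left(- \frac{1}{1157}\right)\right) \left(- 2 \sqrt{2} i \sqrt{19} + 35\right) = \left(-2982 - \frac{2173}{1157}\right) \left(- 2 i \sqrt{38} + 35\right) = - \frac{3452347 \left(35 - 2 i \sqrt{38}\right)}{1157} = - \frac{120832145}{1157} + \frac{6904694 i \sqrt{38}}{1157}$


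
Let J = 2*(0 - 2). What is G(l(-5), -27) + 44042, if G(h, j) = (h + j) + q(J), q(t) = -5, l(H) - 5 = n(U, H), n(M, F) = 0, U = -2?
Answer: 44015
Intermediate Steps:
J = -4 (J = 2*(-2) = -4)
l(H) = 5 (l(H) = 5 + 0 = 5)
G(h, j) = -5 + h + j (G(h, j) = (h + j) - 5 = -5 + h + j)
G(l(-5), -27) + 44042 = (-5 + 5 - 27) + 44042 = -27 + 44042 = 44015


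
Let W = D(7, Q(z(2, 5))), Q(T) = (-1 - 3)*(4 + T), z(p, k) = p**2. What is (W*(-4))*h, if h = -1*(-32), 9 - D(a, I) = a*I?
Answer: -29824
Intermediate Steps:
Q(T) = -16 - 4*T (Q(T) = -4*(4 + T) = -16 - 4*T)
D(a, I) = 9 - I*a (D(a, I) = 9 - a*I = 9 - I*a)
W = 233 (W = 9 - 1*(-16 - 4*2**2)*7 = 9 - 1*(-16 - 4*4)*7 = 9 - 1*(-16 - 16)*7 = 9 - 1*(-32)*7 = 9 + 224 = 233)
h = 32
(W*(-4))*h = (233*(-4))*32 = -932*32 = -29824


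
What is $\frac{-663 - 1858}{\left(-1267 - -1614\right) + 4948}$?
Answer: $- \frac{2521}{5295} \approx -0.47611$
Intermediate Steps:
$\frac{-663 - 1858}{\left(-1267 - -1614\right) + 4948} = - \frac{2521}{\left(-1267 + 1614\right) + 4948} = - \frac{2521}{347 + 4948} = - \frac{2521}{5295}$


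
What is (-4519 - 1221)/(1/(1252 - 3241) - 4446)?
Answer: 2283372/1768619 ≈ 1.2910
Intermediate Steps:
(-4519 - 1221)/(1/(1252 - 3241) - 4446) = -5740/(1/(-1989) - 4446) = -5740/(-1/1989 - 4446) = -5740/(-8843095/1989) = -5740*(-1989/8843095) = 2283372/1768619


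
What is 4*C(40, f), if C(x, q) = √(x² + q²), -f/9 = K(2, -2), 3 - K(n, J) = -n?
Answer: 20*√145 ≈ 240.83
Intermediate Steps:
K(n, J) = 3 + n (K(n, J) = 3 - (-1)*n = 3 + n)
f = -45 (f = -9*(3 + 2) = -9*5 = -45)
C(x, q) = √(q² + x²)
4*C(40, f) = 4*√((-45)² + 40²) = 4*√(2025 + 1600) = 4*√3625 = 4*(5*√145) = 20*√145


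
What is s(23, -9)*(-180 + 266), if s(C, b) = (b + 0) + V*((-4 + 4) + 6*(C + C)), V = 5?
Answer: 117906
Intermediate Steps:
s(C, b) = b + 60*C (s(C, b) = (b + 0) + 5*((-4 + 4) + 6*(C + C)) = b + 5*(0 + 6*(2*C)) = b + 5*(0 + 12*C) = b + 5*(12*C) = b + 60*C)
s(23, -9)*(-180 + 266) = (-9 + 60*23)*(-180 + 266) = (-9 + 1380)*86 = 1371*86 = 117906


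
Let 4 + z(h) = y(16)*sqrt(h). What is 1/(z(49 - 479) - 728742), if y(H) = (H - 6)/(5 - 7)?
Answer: I/(-728746*I + 5*sqrt(430)) ≈ -1.3722e-6 + 1.9523e-10*I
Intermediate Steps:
y(H) = 3 - H/2 (y(H) = (-6 + H)/(-2) = (-6 + H)*(-1/2) = 3 - H/2)
z(h) = -4 - 5*sqrt(h) (z(h) = -4 + (3 - 1/2*16)*sqrt(h) = -4 + (3 - 8)*sqrt(h) = -4 - 5*sqrt(h))
1/(z(49 - 479) - 728742) = 1/((-4 - 5*sqrt(49 - 479)) - 728742) = 1/((-4 - 5*I*sqrt(430)) - 728742) = 1/(-728746 - 5*I*sqrt(430))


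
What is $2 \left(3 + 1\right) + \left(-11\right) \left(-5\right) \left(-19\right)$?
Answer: $-1037$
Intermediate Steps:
$2 \left(3 + 1\right) + \left(-11\right) \left(-5\right) \left(-19\right) = 2 \cdot 4 + 55 \left(-19\right) = 8 - 1045 = -1037$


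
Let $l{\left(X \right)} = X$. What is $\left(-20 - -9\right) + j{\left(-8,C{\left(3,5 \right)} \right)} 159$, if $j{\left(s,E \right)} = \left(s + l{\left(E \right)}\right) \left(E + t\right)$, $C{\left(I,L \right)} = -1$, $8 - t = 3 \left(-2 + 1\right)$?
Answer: $-14321$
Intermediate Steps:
$t = 11$ ($t = 8 - 3 \left(-2 + 1\right) = 8 - 3 \left(-1\right) = 8 - -3 = 8 + 3 = 11$)
$j{\left(s,E \right)} = \left(11 + E\right) \left(E + s\right)$ ($j{\left(s,E \right)} = \left(s + E\right) \left(E + 11\right) = \left(E + s\right) \left(11 + E\right) = \left(11 + E\right) \left(E + s\right)$)
$\left(-20 - -9\right) + j{\left(-8,C{\left(3,5 \right)} \right)} 159 = \left(-20 - -9\right) + \left(\left(-1\right)^{2} + 11 \left(-1\right) + 11 \left(-8\right) - -8\right) 159 = \left(-20 + 9\right) + \left(1 - 11 - 88 + 8\right) 159 = -11 - 14310 = -14321$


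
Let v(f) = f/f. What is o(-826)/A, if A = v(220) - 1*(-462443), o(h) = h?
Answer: -413/231222 ≈ -0.0017862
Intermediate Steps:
v(f) = 1
A = 462444 (A = 1 - 1*(-462443) = 1 + 462443 = 462444)
o(-826)/A = -826/462444 = -826*1/462444 = -413/231222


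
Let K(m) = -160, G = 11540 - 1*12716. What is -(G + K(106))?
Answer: 1336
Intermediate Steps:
G = -1176 (G = 11540 - 12716 = -1176)
-(G + K(106)) = -(-1176 - 160) = -1*(-1336) = 1336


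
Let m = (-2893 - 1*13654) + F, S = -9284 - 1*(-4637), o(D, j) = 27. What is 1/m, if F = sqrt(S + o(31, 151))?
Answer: -16547/273807829 - 2*I*sqrt(1155)/273807829 ≈ -6.0433e-5 - 2.4824e-7*I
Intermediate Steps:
S = -4647 (S = -9284 + 4637 = -4647)
F = 2*I*sqrt(1155) (F = sqrt(-4647 + 27) = sqrt(-4620) = 2*I*sqrt(1155) ≈ 67.971*I)
m = -16547 + 2*I*sqrt(1155) (m = (-2893 - 1*13654) + 2*I*sqrt(1155) = (-2893 - 13654) + 2*I*sqrt(1155) = -16547 + 2*I*sqrt(1155) ≈ -16547.0 + 67.971*I)
1/m = 1/(-16547 + 2*I*sqrt(1155))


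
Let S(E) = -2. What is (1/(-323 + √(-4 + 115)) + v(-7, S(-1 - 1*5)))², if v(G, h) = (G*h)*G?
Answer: 26079850533520/2715347881 + 10213687*√111/5430695762 ≈ 9604.6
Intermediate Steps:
v(G, h) = h*G²
(1/(-323 + √(-4 + 115)) + v(-7, S(-1 - 1*5)))² = (1/(-323 + √(-4 + 115)) - 2*(-7)²)² = (1/(-323 + √111) - 2*49)² = (1/(-323 + √111) - 98)² = (-98 + 1/(-323 + √111))²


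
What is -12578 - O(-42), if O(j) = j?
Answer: -12536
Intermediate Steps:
-12578 - O(-42) = -12578 - 1*(-42) = -12578 + 42 = -12536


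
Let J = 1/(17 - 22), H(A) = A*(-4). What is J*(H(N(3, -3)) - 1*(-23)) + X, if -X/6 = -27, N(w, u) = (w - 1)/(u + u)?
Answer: 2357/15 ≈ 157.13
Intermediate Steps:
N(w, u) = (-1 + w)/(2*u) (N(w, u) = (-1 + w)/((2*u)) = (-1 + w)*(1/(2*u)) = (-1 + w)/(2*u))
X = 162 (X = -6*(-27) = 162)
H(A) = -4*A
J = -⅕ (J = 1/(-5) = -⅕ ≈ -0.20000)
J*(H(N(3, -3)) - 1*(-23)) + X = -(-2*(-1 + 3)/(-3) - 1*(-23))/5 + 162 = -(-2*(-1)*2/3 + 23)/5 + 162 = -(-4*(-⅓) + 23)/5 + 162 = -(4/3 + 23)/5 + 162 = -⅕*73/3 + 162 = -73/15 + 162 = 2357/15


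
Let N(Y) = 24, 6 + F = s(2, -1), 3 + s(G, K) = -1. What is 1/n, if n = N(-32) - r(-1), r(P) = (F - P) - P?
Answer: 1/32 ≈ 0.031250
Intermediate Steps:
s(G, K) = -4 (s(G, K) = -3 - 1 = -4)
F = -10 (F = -6 - 4 = -10)
r(P) = -10 - 2*P (r(P) = (-10 - P) - P = -10 - 2*P)
n = 32 (n = 24 - (-10 - 2*(-1)) = 24 - (-10 + 2) = 24 - 1*(-8) = 24 + 8 = 32)
1/n = 1/32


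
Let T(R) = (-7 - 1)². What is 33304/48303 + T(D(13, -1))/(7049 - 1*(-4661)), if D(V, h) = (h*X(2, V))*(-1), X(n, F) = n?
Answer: 196540616/282814065 ≈ 0.69495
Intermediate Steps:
D(V, h) = -2*h (D(V, h) = (h*2)*(-1) = (2*h)*(-1) = -2*h)
T(R) = 64 (T(R) = (-8)² = 64)
33304/48303 + T(D(13, -1))/(7049 - 1*(-4661)) = 33304/48303 + 64/(7049 - 1*(-4661)) = 33304*(1/48303) + 64/(7049 + 4661) = 33304/48303 + 64/11710 = 33304/48303 + 64*(1/11710) = 33304/48303 + 32/5855 = 196540616/282814065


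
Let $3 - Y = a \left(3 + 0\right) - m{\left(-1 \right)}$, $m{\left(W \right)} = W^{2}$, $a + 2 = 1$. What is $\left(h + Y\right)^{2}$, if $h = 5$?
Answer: $144$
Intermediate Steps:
$a = -1$ ($a = -2 + 1 = -1$)
$Y = 7$ ($Y = 3 - \left(- (3 + 0) - \left(-1\right)^{2}\right) = 3 - \left(\left(-1\right) 3 - 1\right) = 3 - \left(-3 - 1\right) = 3 - -4 = 3 + 4 = 7$)
$\left(h + Y\right)^{2} = \left(5 + 7\right)^{2} = 12^{2} = 144$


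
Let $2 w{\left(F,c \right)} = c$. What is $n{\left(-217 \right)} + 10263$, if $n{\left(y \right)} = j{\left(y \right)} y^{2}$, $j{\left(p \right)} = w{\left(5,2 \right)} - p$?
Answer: $10275665$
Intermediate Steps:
$w{\left(F,c \right)} = \frac{c}{2}$
$j{\left(p \right)} = 1 - p$ ($j{\left(p \right)} = \frac{1}{2} \cdot 2 - p = 1 - p$)
$n{\left(y \right)} = y^{2} \left(1 - y\right)$ ($n{\left(y \right)} = \left(1 - y\right) y^{2} = y^{2} \left(1 - y\right)$)
$n{\left(-217 \right)} + 10263 = \left(-217\right)^{2} \left(1 - -217\right) + 10263 = 47089 \left(1 + 217\right) + 10263 = 47089 \cdot 218 + 10263 = 10265402 + 10263 = 10275665$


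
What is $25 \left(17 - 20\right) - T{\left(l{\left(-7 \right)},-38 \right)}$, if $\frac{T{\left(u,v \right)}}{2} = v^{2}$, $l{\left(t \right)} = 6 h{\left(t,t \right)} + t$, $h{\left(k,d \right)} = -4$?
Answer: $-2963$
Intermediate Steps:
$l{\left(t \right)} = -24 + t$ ($l{\left(t \right)} = 6 \left(-4\right) + t = -24 + t$)
$T{\left(u,v \right)} = 2 v^{2}$
$25 \left(17 - 20\right) - T{\left(l{\left(-7 \right)},-38 \right)} = 25 \left(17 - 20\right) - 2 \left(-38\right)^{2} = 25 \left(-3\right) - 2 \cdot 1444 = -75 - 2888 = -2963$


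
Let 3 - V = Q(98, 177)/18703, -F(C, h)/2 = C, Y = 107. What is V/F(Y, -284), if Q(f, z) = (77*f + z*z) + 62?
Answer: -8586/2001221 ≈ -0.0042904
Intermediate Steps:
Q(f, z) = 62 + z**2 + 77*f (Q(f, z) = (77*f + z**2) + 62 = (z**2 + 77*f) + 62 = 62 + z**2 + 77*f)
F(C, h) = -2*C
V = 17172/18703 (V = 3 - (62 + 177**2 + 77*98)/18703 = 3 - (62 + 31329 + 7546)/18703 = 3 - 38937/18703 = 17172/18703 ≈ 0.91814)
V/F(Y, -284) = 17172/(18703*((-2*107))) = (17172/18703)/(-214) = (17172/18703)*(-1/214) = -8586/2001221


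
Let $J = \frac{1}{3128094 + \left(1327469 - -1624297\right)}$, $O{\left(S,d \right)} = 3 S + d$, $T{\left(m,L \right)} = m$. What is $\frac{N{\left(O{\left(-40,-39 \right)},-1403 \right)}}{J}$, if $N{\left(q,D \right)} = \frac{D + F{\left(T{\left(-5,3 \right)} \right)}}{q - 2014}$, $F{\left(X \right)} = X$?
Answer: $\frac{8560442880}{2173} \approx 3.9395 \cdot 10^{6}$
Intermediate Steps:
$O{\left(S,d \right)} = d + 3 S$
$J = \frac{1}{6079860}$ ($J = \frac{1}{3128094 + \left(1327469 + 1624297\right)} = \frac{1}{3128094 + 2951766} = \frac{1}{6079860} \approx 1.6448 \cdot 10^{-7}$)
$N{\left(q,D \right)} = \frac{-5 + D}{-2014 + q}$ ($N{\left(q,D \right)} = \frac{D - 5}{q - 2014} = \frac{-5 + D}{-2014 + q}$)
$\frac{N{\left(O{\left(-40,-39 \right)},-1403 \right)}}{J} = \frac{-5 - 1403}{-2014 + \left(-39 + 3 \left(-40\right)\right)} \frac{1}{\frac{1}{6079860}} = \frac{1}{-2014 - 159} \left(-1408\right) 6079860 = \frac{1}{-2173} \left(-1408\right) 6079860 = \left(- \frac{1}{2173}\right) \left(-1408\right) 6079860 = \frac{1408}{2173} \cdot 6079860 = \frac{8560442880}{2173}$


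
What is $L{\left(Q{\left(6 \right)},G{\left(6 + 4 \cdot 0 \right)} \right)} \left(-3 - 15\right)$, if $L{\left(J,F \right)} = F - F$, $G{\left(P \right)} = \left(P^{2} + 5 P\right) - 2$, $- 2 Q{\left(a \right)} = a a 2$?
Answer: $0$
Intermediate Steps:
$Q{\left(a \right)} = - a^{2}$ ($Q{\left(a \right)} = - \frac{a a 2}{2} = - \frac{a^{2} \cdot 2}{2} = - \frac{2 a^{2}}{2} = - a^{2}$)
$G{\left(P \right)} = -2 + P^{2} + 5 P$
$L{\left(J,F \right)} = 0$
$L{\left(Q{\left(6 \right)},G{\left(6 + 4 \cdot 0 \right)} \right)} \left(-3 - 15\right) = 0 \left(-3 - 15\right) = 0 \left(-18\right) = 0$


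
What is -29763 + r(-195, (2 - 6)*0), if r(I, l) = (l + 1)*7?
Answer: -29756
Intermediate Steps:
r(I, l) = 7 + 7*l (r(I, l) = (1 + l)*7 = 7 + 7*l)
-29763 + r(-195, (2 - 6)*0) = -29763 + (7 + 7*((2 - 6)*0)) = -29763 + (7 + 7*(-4*0)) = -29763 + (7 + 7*0) = -29763 + (7 + 0) = -29763 + 7 = -29756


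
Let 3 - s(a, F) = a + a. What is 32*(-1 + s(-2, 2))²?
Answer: 1152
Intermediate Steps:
s(a, F) = 3 - 2*a (s(a, F) = 3 - (a + a) = 3 - 2*a)
32*(-1 + s(-2, 2))² = 32*(-1 + (3 - 2*(-2)))² = 32*(-1 + (3 + 4))² = 32*(-1 + 7)² = 32*6² = 32*36 = 1152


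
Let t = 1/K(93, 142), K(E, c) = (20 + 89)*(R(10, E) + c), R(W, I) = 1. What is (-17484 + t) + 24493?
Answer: 109249284/15587 ≈ 7009.0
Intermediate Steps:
K(E, c) = 109 + 109*c (K(E, c) = (20 + 89)*(1 + c) = 109*(1 + c) = 109 + 109*c)
t = 1/15587 (t = 1/(109 + 109*142) = 1/(109 + 15478) = 1/15587 ≈ 6.4156e-5)
(-17484 + t) + 24493 = (-17484 + 1/15587) + 24493 = -272523107/15587 + 24493 = 109249284/15587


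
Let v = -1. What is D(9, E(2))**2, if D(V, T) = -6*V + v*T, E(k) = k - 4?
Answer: 2704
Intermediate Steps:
E(k) = -4 + k
D(V, T) = -T - 6*V (D(V, T) = -6*V - T = -T - 6*V)
D(9, E(2))**2 = (-(-4 + 2) - 6*9)**2 = (-1*(-2) - 54)**2 = (2 - 54)**2 = (-52)**2 = 2704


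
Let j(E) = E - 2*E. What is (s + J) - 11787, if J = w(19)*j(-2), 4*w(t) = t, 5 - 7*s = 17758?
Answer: -200391/14 ≈ -14314.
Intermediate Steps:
s = -17753/7 (s = 5/7 - 1/7*17758 = 5/7 - 17758/7 = -17753/7 ≈ -2536.1)
w(t) = t/4
j(E) = -E
J = 19/2 (J = ((1/4)*19)*(-1*(-2)) = (19/4)*2 = 19/2 ≈ 9.5000)
(s + J) - 11787 = (-17753/7 + 19/2) - 11787 = -35373/14 - 11787 = -200391/14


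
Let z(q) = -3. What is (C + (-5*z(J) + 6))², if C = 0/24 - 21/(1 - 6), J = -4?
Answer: 15876/25 ≈ 635.04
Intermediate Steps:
C = 21/5 (C = 0*(1/24) - 21/(-5) = 0 - 21*(-⅕) = 0 + 21/5 = 21/5 ≈ 4.2000)
(C + (-5*z(J) + 6))² = (21/5 + (-5*(-3) + 6))² = (21/5 + (15 + 6))² = (21/5 + 21)² = (126/5)² = 15876/25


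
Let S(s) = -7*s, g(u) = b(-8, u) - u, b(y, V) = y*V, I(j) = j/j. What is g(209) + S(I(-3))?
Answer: -1888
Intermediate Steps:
I(j) = 1
b(y, V) = V*y
g(u) = -9*u (g(u) = u*(-8) - u = -8*u - u = -9*u)
g(209) + S(I(-3)) = -9*209 - 7*1 = -1881 - 7 = -1888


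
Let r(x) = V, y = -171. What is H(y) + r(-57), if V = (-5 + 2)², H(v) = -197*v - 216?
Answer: 33480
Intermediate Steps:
H(v) = -216 - 197*v
V = 9 (V = (-3)² = 9)
r(x) = 9
H(y) + r(-57) = (-216 - 197*(-171)) + 9 = (-216 + 33687) + 9 = 33471 + 9 = 33480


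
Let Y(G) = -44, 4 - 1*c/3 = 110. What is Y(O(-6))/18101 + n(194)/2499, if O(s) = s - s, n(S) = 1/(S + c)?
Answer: -13652645/5609065476 ≈ -0.0024340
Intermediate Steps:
c = -318 (c = 12 - 3*110 = 12 - 330 = -318)
n(S) = 1/(-318 + S) (n(S) = 1/(S - 318) = 1/(-318 + S))
O(s) = 0
Y(O(-6))/18101 + n(194)/2499 = -44/18101 + 1/((-318 + 194)*2499) = -44*1/18101 + (1/2499)/(-124) = -44/18101 - 1/124*1/2499 = -44/18101 - 1/309876 = -13652645/5609065476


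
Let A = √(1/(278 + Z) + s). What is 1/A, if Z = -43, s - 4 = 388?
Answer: √21648435/92121 ≈ 0.050507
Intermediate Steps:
s = 392 (s = 4 + 388 = 392)
A = √21648435/235 (A = √(1/(278 - 43) + 392) = √(1/235 + 392) = √(92121/235) = √21648435/235 ≈ 19.799)
1/A = 1/(√21648435/235) = √21648435/92121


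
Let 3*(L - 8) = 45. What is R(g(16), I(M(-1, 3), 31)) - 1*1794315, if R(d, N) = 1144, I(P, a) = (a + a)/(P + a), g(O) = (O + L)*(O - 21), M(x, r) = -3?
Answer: -1793171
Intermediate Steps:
L = 23 (L = 8 + (⅓)*45 = 8 + 15 = 23)
g(O) = (-21 + O)*(23 + O) (g(O) = (O + 23)*(O - 21) = (23 + O)*(-21 + O) = (-21 + O)*(23 + O))
I(P, a) = 2*a/(P + a) (I(P, a) = (2*a)/(P + a) = 2*a/(P + a))
R(g(16), I(M(-1, 3), 31)) - 1*1794315 = 1144 - 1*1794315 = 1144 - 1794315 = -1793171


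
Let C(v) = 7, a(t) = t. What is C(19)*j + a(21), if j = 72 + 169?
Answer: 1708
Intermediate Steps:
j = 241
C(19)*j + a(21) = 7*241 + 21 = 1687 + 21 = 1708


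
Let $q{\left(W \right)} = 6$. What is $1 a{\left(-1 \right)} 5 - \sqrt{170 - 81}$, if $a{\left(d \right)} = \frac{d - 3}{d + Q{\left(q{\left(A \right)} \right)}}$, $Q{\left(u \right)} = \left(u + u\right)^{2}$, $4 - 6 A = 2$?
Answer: $- \frac{20}{143} - \sqrt{89} \approx -9.5738$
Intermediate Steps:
$A = \frac{1}{3}$ ($A = \frac{2}{3} - \frac{1}{3} = \frac{1}{3} \approx 0.33333$)
$Q{\left(u \right)} = 4 u^{2}$ ($Q{\left(u \right)} = \left(2 u\right)^{2} = 4 u^{2}$)
$a{\left(d \right)} = \frac{-3 + d}{144 + d}$ ($a{\left(d \right)} = \frac{d - 3}{d + 4 \cdot 6^{2}} = \frac{-3 + d}{d + 4 \cdot 36} = \frac{-3 + d}{d + 144} = \frac{-3 + d}{144 + d}$)
$1 a{\left(-1 \right)} 5 - \sqrt{170 - 81} = 1 \frac{-3 - 1}{144 - 1} \cdot 5 - \sqrt{170 - 81} = 1 \cdot \frac{1}{143} \left(-4\right) 5 - \sqrt{89} = 1 \left(- \frac{4}{143}\right) 5 - \sqrt{89} = \left(- \frac{4}{143}\right) 5 - \sqrt{89} = - \frac{20}{143} - \sqrt{89}$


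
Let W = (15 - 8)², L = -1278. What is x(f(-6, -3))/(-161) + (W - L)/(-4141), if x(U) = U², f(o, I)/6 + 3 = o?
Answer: -12288803/666701 ≈ -18.432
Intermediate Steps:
f(o, I) = -18 + 6*o
W = 49 (W = 7² = 49)
x(f(-6, -3))/(-161) + (W - L)/(-4141) = (-18 + 6*(-6))²/(-161) + (49 - 1*(-1278))/(-4141) = (-18 - 36)²*(-1/161) + (49 + 1278)*(-1/4141) = (-54)²*(-1/161) + 1327*(-1/4141) = 2916*(-1/161) - 1327/4141 = -2916/161 - 1327/4141 = -12288803/666701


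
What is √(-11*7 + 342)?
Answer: √265 ≈ 16.279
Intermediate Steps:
√(-11*7 + 342) = √(-77 + 342) = √265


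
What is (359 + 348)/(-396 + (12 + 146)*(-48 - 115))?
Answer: -707/26150 ≈ -0.027036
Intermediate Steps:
(359 + 348)/(-396 + (12 + 146)*(-48 - 115)) = 707/(-396 + 158*(-163)) = 707/(-396 - 25754) = 707/(-26150) = 707*(-1/26150) = -707/26150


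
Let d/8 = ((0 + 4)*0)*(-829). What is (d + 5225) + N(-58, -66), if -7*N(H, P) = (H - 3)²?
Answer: 32854/7 ≈ 4693.4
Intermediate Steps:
N(H, P) = -(-3 + H)²/7 (N(H, P) = -(H - 3)²/7 = -(-3 + H)²/7)
d = 0 (d = 8*(((0 + 4)*0)*(-829)) = 8*((4*0)*(-829)) = 8*(0*(-829)) = 8*0 = 0)
(d + 5225) + N(-58, -66) = (0 + 5225) - (-3 - 58)²/7 = 5225 - ⅐*(-61)² = 5225 - ⅐*3721 = 5225 - 3721/7 = 32854/7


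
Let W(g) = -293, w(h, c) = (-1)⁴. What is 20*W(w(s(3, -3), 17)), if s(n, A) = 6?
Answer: -5860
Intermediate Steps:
w(h, c) = 1
20*W(w(s(3, -3), 17)) = 20*(-293) = -5860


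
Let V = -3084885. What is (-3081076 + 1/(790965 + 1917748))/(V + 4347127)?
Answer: -8345750615187/3419051314546 ≈ -2.4410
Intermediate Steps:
(-3081076 + 1/(790965 + 1917748))/(V + 4347127) = (-3081076 + 1/(790965 + 1917748))/(-3084885 + 4347127) = (-3081076 + 1/2708713)/1262242 = (-3081076 + 1/2708713)*(1/1262242) = -8345750615187/2708713*1/1262242 = -8345750615187/3419051314546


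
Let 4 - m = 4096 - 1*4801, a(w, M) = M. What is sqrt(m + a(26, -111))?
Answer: sqrt(598) ≈ 24.454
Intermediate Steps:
m = 709 (m = 4 - (4096 - 1*4801) = 4 - (4096 - 4801) = 4 - 1*(-705) = 4 + 705 = 709)
sqrt(m + a(26, -111)) = sqrt(709 - 111) = sqrt(598)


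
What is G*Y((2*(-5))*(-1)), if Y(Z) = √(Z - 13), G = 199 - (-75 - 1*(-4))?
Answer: 270*I*√3 ≈ 467.65*I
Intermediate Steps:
G = 270 (G = 199 - (-75 + 4) = 199 - 1*(-71) = 199 + 71 = 270)
Y(Z) = √(-13 + Z)
G*Y((2*(-5))*(-1)) = 270*√(-13 + (2*(-5))*(-1)) = 270*√(-13 - 10*(-1)) = 270*√(-13 + 10) = 270*√(-3) = 270*(I*√3) = 270*I*√3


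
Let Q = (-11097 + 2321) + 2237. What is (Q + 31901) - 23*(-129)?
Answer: 28329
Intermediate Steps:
Q = -6539 (Q = -8776 + 2237 = -6539)
(Q + 31901) - 23*(-129) = (-6539 + 31901) - 23*(-129) = 25362 + 2967 = 28329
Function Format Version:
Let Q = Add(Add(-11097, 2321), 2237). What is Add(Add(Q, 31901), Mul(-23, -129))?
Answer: 28329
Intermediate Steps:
Q = -6539 (Q = Add(-8776, 2237) = -6539)
Add(Add(Q, 31901), Mul(-23, -129)) = Add(Add(-6539, 31901), Mul(-23, -129)) = Add(25362, 2967) = 28329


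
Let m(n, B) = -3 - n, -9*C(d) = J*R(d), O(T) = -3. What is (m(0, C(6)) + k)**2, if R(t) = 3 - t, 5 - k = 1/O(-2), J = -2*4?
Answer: 49/9 ≈ 5.4444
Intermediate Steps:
J = -8
k = 16/3 (k = 5 - 1/(-3) = 5 - 1*(-1/3) = 5 + 1/3 = 16/3 ≈ 5.3333)
C(d) = 8/3 - 8*d/9 (C(d) = -(-8)*(3 - d)/9 = -(-24 + 8*d)/9 = 8/3 - 8*d/9)
(m(0, C(6)) + k)**2 = ((-3 - 1*0) + 16/3)**2 = ((-3 + 0) + 16/3)**2 = (-3 + 16/3)**2 = (7/3)**2 = 49/9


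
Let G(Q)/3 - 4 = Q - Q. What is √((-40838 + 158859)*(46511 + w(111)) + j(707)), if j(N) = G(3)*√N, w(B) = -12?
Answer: √(5487858479 + 12*√707) ≈ 74080.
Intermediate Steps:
G(Q) = 12 (G(Q) = 12 + 3*(Q - Q) = 12 + 3*0 = 12 + 0 = 12)
j(N) = 12*√N
√((-40838 + 158859)*(46511 + w(111)) + j(707)) = √((-40838 + 158859)*(46511 - 12) + 12*√707) = √(118021*46499 + 12*√707) = √(5487858479 + 12*√707)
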